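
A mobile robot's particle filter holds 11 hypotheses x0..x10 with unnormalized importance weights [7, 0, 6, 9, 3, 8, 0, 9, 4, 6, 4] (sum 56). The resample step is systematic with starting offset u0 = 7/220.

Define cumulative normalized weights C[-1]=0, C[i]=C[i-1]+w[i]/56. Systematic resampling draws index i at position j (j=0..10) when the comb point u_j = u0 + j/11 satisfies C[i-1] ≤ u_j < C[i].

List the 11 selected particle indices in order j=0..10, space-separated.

C = [1/8, 1/8, 13/56, 11/28, 25/56, 33/56, 33/56, 3/4, 23/28, 13/14, 1]
j=0: u_0=7/220 ∈ [0, 1/8) → index 0
j=1: u_1=27/220 ∈ [0, 1/8) → index 0
j=2: u_2=47/220 ∈ [1/8, 13/56) → index 2
j=3: u_3=67/220 ∈ [13/56, 11/28) → index 3
j=4: u_4=87/220 ∈ [11/28, 25/56) → index 4
j=5: u_5=107/220 ∈ [25/56, 33/56) → index 5
j=6: u_6=127/220 ∈ [25/56, 33/56) → index 5
j=7: u_7=147/220 ∈ [33/56, 3/4) → index 7
j=8: u_8=167/220 ∈ [3/4, 23/28) → index 8
j=9: u_9=17/20 ∈ [23/28, 13/14) → index 9
j=10: u_10=207/220 ∈ [13/14, 1) → index 10

0 0 2 3 4 5 5 7 8 9 10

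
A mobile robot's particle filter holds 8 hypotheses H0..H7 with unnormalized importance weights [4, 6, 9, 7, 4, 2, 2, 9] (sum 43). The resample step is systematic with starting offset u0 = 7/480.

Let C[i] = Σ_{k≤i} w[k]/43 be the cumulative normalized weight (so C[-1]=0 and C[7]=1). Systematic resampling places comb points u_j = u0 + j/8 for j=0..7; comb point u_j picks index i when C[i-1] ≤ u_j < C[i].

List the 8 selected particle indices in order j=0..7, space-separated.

C = [4/43, 10/43, 19/43, 26/43, 30/43, 32/43, 34/43, 1]
j=0: u_0=7/480 ∈ [0, 4/43) → index 0
j=1: u_1=67/480 ∈ [4/43, 10/43) → index 1
j=2: u_2=127/480 ∈ [10/43, 19/43) → index 2
j=3: u_3=187/480 ∈ [10/43, 19/43) → index 2
j=4: u_4=247/480 ∈ [19/43, 26/43) → index 3
j=5: u_5=307/480 ∈ [26/43, 30/43) → index 4
j=6: u_6=367/480 ∈ [32/43, 34/43) → index 6
j=7: u_7=427/480 ∈ [34/43, 1) → index 7

0 1 2 2 3 4 6 7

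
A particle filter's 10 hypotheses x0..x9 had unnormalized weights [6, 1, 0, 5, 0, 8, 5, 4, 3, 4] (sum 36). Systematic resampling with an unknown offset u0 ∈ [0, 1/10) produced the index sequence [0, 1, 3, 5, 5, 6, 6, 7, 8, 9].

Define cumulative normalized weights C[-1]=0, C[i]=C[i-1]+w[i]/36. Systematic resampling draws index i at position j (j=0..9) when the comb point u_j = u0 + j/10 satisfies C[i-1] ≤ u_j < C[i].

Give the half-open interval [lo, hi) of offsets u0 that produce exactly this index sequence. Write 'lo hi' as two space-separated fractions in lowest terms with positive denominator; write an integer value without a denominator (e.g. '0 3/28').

C = [1/6, 7/36, 7/36, 1/3, 1/3, 5/9, 25/36, 29/36, 8/9, 1]
j=0 picked index 0: u0 ∈ [0, 1/6)
j=1 picked index 1: u0 ∈ [1/15, 17/180)
j=2 picked index 3: u0 ∈ [-1/180, 2/15)
j=3 picked index 5: u0 ∈ [1/30, 23/90)
j=4 picked index 5: u0 ∈ [-1/15, 7/45)
j=5 picked index 6: u0 ∈ [1/18, 7/36)
j=6 picked index 6: u0 ∈ [-2/45, 17/180)
j=7 picked index 7: u0 ∈ [-1/180, 19/180)
j=8 picked index 8: u0 ∈ [1/180, 4/45)
j=9 picked index 9: u0 ∈ [-1/90, 1/10)
intersection: [1/15, 4/45)

1/15 4/45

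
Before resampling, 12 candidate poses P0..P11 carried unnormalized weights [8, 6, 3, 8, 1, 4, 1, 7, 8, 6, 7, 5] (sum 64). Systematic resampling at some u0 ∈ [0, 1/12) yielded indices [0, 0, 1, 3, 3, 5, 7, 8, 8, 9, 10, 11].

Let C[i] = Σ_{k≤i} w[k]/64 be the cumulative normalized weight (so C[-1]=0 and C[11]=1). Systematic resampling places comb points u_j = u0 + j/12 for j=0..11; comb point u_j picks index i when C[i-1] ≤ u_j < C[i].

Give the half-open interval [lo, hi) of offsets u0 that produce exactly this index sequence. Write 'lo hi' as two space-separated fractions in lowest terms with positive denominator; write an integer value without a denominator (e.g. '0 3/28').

1/64 1/24

C = [1/8, 7/32, 17/64, 25/64, 13/32, 15/32, 31/64, 19/32, 23/32, 13/16, 59/64, 1]
j=0 picked index 0: u0 ∈ [0, 1/8)
j=1 picked index 0: u0 ∈ [-1/12, 1/24)
j=2 picked index 1: u0 ∈ [-1/24, 5/96)
j=3 picked index 3: u0 ∈ [1/64, 9/64)
j=4 picked index 3: u0 ∈ [-13/192, 11/192)
j=5 picked index 5: u0 ∈ [-1/96, 5/96)
j=6 picked index 7: u0 ∈ [-1/64, 3/32)
j=7 picked index 8: u0 ∈ [1/96, 13/96)
j=8 picked index 8: u0 ∈ [-7/96, 5/96)
j=9 picked index 9: u0 ∈ [-1/32, 1/16)
j=10 picked index 10: u0 ∈ [-1/48, 17/192)
j=11 picked index 11: u0 ∈ [1/192, 1/12)
intersection: [1/64, 1/24)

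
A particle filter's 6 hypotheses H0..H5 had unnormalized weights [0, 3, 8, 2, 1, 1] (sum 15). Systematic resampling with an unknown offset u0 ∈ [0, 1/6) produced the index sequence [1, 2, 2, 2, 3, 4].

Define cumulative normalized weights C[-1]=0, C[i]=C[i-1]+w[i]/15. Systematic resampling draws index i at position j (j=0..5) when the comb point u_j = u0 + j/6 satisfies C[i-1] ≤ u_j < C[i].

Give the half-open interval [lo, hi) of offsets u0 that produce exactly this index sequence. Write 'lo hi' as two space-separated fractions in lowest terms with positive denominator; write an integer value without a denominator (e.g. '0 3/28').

C = [0, 1/5, 11/15, 13/15, 14/15, 1]
j=0 picked index 1: u0 ∈ [0, 1/5)
j=1 picked index 2: u0 ∈ [1/30, 17/30)
j=2 picked index 2: u0 ∈ [-2/15, 2/5)
j=3 picked index 2: u0 ∈ [-3/10, 7/30)
j=4 picked index 3: u0 ∈ [1/15, 1/5)
j=5 picked index 4: u0 ∈ [1/30, 1/10)
intersection: [1/15, 1/10)

1/15 1/10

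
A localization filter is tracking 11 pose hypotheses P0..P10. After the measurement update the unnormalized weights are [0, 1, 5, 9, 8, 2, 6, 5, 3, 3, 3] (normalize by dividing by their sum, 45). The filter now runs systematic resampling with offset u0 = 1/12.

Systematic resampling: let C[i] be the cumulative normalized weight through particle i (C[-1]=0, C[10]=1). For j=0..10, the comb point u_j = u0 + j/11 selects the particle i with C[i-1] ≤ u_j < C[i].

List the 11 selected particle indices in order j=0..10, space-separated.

2 3 3 4 4 5 6 7 8 9 10

C = [0, 1/45, 2/15, 1/3, 23/45, 5/9, 31/45, 4/5, 13/15, 14/15, 1]
j=0: u_0=1/12 ∈ [1/45, 2/15) → index 2
j=1: u_1=23/132 ∈ [2/15, 1/3) → index 3
j=2: u_2=35/132 ∈ [2/15, 1/3) → index 3
j=3: u_3=47/132 ∈ [1/3, 23/45) → index 4
j=4: u_4=59/132 ∈ [1/3, 23/45) → index 4
j=5: u_5=71/132 ∈ [23/45, 5/9) → index 5
j=6: u_6=83/132 ∈ [5/9, 31/45) → index 6
j=7: u_7=95/132 ∈ [31/45, 4/5) → index 7
j=8: u_8=107/132 ∈ [4/5, 13/15) → index 8
j=9: u_9=119/132 ∈ [13/15, 14/15) → index 9
j=10: u_10=131/132 ∈ [14/15, 1) → index 10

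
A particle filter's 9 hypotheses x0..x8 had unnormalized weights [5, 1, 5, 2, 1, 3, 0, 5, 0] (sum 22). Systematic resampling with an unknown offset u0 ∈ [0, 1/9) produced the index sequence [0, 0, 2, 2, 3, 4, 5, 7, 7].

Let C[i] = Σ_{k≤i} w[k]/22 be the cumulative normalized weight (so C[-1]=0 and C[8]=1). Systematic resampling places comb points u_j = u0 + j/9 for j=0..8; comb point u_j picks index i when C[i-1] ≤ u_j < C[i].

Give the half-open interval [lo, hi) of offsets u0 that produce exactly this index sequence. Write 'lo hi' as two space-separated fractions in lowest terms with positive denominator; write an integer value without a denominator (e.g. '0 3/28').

C = [5/22, 3/11, 1/2, 13/22, 7/11, 17/22, 17/22, 1, 1]
j=0 picked index 0: u0 ∈ [0, 5/22)
j=1 picked index 0: u0 ∈ [-1/9, 23/198)
j=2 picked index 2: u0 ∈ [5/99, 5/18)
j=3 picked index 2: u0 ∈ [-2/33, 1/6)
j=4 picked index 3: u0 ∈ [1/18, 29/198)
j=5 picked index 4: u0 ∈ [7/198, 8/99)
j=6 picked index 5: u0 ∈ [-1/33, 7/66)
j=7 picked index 7: u0 ∈ [-1/198, 2/9)
j=8 picked index 7: u0 ∈ [-23/198, 1/9)
intersection: [1/18, 8/99)

1/18 8/99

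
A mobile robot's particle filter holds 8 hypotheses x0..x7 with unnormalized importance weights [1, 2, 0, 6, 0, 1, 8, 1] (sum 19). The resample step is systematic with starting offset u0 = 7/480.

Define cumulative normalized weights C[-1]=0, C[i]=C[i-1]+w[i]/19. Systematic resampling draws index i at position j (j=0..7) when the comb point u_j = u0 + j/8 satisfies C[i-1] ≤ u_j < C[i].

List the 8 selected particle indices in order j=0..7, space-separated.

0 1 3 3 5 6 6 6

C = [1/19, 3/19, 3/19, 9/19, 9/19, 10/19, 18/19, 1]
j=0: u_0=7/480 ∈ [0, 1/19) → index 0
j=1: u_1=67/480 ∈ [1/19, 3/19) → index 1
j=2: u_2=127/480 ∈ [3/19, 9/19) → index 3
j=3: u_3=187/480 ∈ [3/19, 9/19) → index 3
j=4: u_4=247/480 ∈ [9/19, 10/19) → index 5
j=5: u_5=307/480 ∈ [10/19, 18/19) → index 6
j=6: u_6=367/480 ∈ [10/19, 18/19) → index 6
j=7: u_7=427/480 ∈ [10/19, 18/19) → index 6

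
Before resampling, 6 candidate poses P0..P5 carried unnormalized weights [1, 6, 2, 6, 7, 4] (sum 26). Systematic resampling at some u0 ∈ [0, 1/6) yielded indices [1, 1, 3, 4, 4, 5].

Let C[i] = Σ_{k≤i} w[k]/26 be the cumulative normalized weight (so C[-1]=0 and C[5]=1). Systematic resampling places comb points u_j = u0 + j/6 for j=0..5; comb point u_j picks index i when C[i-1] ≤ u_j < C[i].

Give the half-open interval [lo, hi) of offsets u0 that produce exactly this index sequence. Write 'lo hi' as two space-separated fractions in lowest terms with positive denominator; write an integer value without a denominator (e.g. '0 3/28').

C = [1/26, 7/26, 9/26, 15/26, 11/13, 1]
j=0 picked index 1: u0 ∈ [1/26, 7/26)
j=1 picked index 1: u0 ∈ [-5/39, 4/39)
j=2 picked index 3: u0 ∈ [1/78, 19/78)
j=3 picked index 4: u0 ∈ [1/13, 9/26)
j=4 picked index 4: u0 ∈ [-7/78, 7/39)
j=5 picked index 5: u0 ∈ [1/78, 1/6)
intersection: [1/13, 4/39)

1/13 4/39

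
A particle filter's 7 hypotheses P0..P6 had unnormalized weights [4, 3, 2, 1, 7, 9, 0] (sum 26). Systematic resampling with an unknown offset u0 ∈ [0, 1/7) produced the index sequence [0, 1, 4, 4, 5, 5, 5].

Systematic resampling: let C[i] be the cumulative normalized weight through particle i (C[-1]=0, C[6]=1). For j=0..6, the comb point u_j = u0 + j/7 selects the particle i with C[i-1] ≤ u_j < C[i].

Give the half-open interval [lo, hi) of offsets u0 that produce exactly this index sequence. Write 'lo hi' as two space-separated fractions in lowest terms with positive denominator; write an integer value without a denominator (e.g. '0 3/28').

C = [2/13, 7/26, 9/26, 5/13, 17/26, 1, 1]
j=0 picked index 0: u0 ∈ [0, 2/13)
j=1 picked index 1: u0 ∈ [1/91, 23/182)
j=2 picked index 4: u0 ∈ [9/91, 67/182)
j=3 picked index 4: u0 ∈ [-4/91, 41/182)
j=4 picked index 5: u0 ∈ [15/182, 3/7)
j=5 picked index 5: u0 ∈ [-11/182, 2/7)
j=6 picked index 5: u0 ∈ [-37/182, 1/7)
intersection: [9/91, 23/182)

9/91 23/182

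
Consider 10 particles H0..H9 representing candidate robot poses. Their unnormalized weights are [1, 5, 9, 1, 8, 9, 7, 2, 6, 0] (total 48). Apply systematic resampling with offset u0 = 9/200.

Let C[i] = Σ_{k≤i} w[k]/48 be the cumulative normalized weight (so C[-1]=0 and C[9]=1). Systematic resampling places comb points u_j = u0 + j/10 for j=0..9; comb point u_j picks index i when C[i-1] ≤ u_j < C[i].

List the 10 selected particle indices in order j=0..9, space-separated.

C = [1/48, 1/8, 5/16, 1/3, 1/2, 11/16, 5/6, 7/8, 1, 1]
j=0: u_0=9/200 ∈ [1/48, 1/8) → index 1
j=1: u_1=29/200 ∈ [1/8, 5/16) → index 2
j=2: u_2=49/200 ∈ [1/8, 5/16) → index 2
j=3: u_3=69/200 ∈ [1/3, 1/2) → index 4
j=4: u_4=89/200 ∈ [1/3, 1/2) → index 4
j=5: u_5=109/200 ∈ [1/2, 11/16) → index 5
j=6: u_6=129/200 ∈ [1/2, 11/16) → index 5
j=7: u_7=149/200 ∈ [11/16, 5/6) → index 6
j=8: u_8=169/200 ∈ [5/6, 7/8) → index 7
j=9: u_9=189/200 ∈ [7/8, 1) → index 8

1 2 2 4 4 5 5 6 7 8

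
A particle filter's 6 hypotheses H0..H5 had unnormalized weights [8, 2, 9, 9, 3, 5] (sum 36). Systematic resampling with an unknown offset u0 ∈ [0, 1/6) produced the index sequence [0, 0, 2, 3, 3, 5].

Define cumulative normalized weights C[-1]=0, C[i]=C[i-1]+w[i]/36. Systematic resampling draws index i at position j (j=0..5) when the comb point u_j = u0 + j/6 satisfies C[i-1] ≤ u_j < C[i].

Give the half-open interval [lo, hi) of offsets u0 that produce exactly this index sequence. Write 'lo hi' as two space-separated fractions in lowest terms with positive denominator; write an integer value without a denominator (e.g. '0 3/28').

C = [2/9, 5/18, 19/36, 7/9, 31/36, 1]
j=0 picked index 0: u0 ∈ [0, 2/9)
j=1 picked index 0: u0 ∈ [-1/6, 1/18)
j=2 picked index 2: u0 ∈ [-1/18, 7/36)
j=3 picked index 3: u0 ∈ [1/36, 5/18)
j=4 picked index 3: u0 ∈ [-5/36, 1/9)
j=5 picked index 5: u0 ∈ [1/36, 1/6)
intersection: [1/36, 1/18)

1/36 1/18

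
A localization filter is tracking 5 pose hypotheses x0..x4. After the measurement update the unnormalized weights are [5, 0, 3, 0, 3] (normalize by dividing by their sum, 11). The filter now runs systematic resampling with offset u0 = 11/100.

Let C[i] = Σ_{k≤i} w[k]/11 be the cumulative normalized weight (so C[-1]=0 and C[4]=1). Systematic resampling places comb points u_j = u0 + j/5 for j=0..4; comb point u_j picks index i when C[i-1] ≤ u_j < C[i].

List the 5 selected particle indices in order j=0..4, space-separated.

C = [5/11, 5/11, 8/11, 8/11, 1]
j=0: u_0=11/100 ∈ [0, 5/11) → index 0
j=1: u_1=31/100 ∈ [0, 5/11) → index 0
j=2: u_2=51/100 ∈ [5/11, 8/11) → index 2
j=3: u_3=71/100 ∈ [5/11, 8/11) → index 2
j=4: u_4=91/100 ∈ [8/11, 1) → index 4

0 0 2 2 4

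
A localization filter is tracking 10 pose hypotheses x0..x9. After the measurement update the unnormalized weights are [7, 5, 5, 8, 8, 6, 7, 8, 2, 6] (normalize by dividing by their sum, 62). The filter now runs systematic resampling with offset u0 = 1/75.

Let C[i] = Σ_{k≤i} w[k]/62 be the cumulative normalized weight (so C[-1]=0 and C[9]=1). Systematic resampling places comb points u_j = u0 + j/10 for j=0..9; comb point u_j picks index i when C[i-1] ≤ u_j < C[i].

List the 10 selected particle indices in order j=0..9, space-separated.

0 1 2 3 4 4 5 6 7 9

C = [7/62, 6/31, 17/62, 25/62, 33/62, 39/62, 23/31, 27/31, 28/31, 1]
j=0: u_0=1/75 ∈ [0, 7/62) → index 0
j=1: u_1=17/150 ∈ [7/62, 6/31) → index 1
j=2: u_2=16/75 ∈ [6/31, 17/62) → index 2
j=3: u_3=47/150 ∈ [17/62, 25/62) → index 3
j=4: u_4=31/75 ∈ [25/62, 33/62) → index 4
j=5: u_5=77/150 ∈ [25/62, 33/62) → index 4
j=6: u_6=46/75 ∈ [33/62, 39/62) → index 5
j=7: u_7=107/150 ∈ [39/62, 23/31) → index 6
j=8: u_8=61/75 ∈ [23/31, 27/31) → index 7
j=9: u_9=137/150 ∈ [28/31, 1) → index 9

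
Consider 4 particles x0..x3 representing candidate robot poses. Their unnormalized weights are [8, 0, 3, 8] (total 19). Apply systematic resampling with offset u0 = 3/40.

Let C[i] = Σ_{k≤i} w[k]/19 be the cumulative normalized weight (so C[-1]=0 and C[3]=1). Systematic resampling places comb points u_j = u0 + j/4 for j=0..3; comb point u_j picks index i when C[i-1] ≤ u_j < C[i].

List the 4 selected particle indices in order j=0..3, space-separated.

0 0 2 3

C = [8/19, 8/19, 11/19, 1]
j=0: u_0=3/40 ∈ [0, 8/19) → index 0
j=1: u_1=13/40 ∈ [0, 8/19) → index 0
j=2: u_2=23/40 ∈ [8/19, 11/19) → index 2
j=3: u_3=33/40 ∈ [11/19, 1) → index 3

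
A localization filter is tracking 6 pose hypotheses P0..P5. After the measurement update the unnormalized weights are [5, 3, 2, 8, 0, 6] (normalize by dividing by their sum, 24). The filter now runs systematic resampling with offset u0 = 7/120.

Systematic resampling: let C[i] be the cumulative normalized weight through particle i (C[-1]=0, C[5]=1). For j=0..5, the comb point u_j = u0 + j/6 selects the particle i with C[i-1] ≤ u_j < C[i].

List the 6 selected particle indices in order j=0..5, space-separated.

0 1 2 3 3 5

C = [5/24, 1/3, 5/12, 3/4, 3/4, 1]
j=0: u_0=7/120 ∈ [0, 5/24) → index 0
j=1: u_1=9/40 ∈ [5/24, 1/3) → index 1
j=2: u_2=47/120 ∈ [1/3, 5/12) → index 2
j=3: u_3=67/120 ∈ [5/12, 3/4) → index 3
j=4: u_4=29/40 ∈ [5/12, 3/4) → index 3
j=5: u_5=107/120 ∈ [3/4, 1) → index 5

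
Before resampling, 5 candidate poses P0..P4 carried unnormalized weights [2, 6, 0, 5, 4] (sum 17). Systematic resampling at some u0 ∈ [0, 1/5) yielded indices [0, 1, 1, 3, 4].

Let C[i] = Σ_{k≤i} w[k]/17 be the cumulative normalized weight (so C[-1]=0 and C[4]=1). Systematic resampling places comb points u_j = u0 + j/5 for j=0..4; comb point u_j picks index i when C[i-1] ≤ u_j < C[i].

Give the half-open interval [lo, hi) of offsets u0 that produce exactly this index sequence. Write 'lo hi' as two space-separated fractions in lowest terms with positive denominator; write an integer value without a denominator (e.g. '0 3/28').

C = [2/17, 8/17, 8/17, 13/17, 1]
j=0 picked index 0: u0 ∈ [0, 2/17)
j=1 picked index 1: u0 ∈ [-7/85, 23/85)
j=2 picked index 1: u0 ∈ [-24/85, 6/85)
j=3 picked index 3: u0 ∈ [-11/85, 14/85)
j=4 picked index 4: u0 ∈ [-3/85, 1/5)
intersection: [0, 6/85)

0 6/85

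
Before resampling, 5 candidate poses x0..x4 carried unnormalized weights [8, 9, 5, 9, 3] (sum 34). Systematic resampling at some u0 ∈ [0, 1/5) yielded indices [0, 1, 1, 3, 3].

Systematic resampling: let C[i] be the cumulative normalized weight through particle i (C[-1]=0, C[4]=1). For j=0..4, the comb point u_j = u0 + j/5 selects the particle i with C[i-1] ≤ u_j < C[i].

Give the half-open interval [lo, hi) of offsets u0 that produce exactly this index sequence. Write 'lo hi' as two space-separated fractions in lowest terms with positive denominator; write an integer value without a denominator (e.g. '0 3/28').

4/85 1/10

C = [4/17, 1/2, 11/17, 31/34, 1]
j=0 picked index 0: u0 ∈ [0, 4/17)
j=1 picked index 1: u0 ∈ [3/85, 3/10)
j=2 picked index 1: u0 ∈ [-14/85, 1/10)
j=3 picked index 3: u0 ∈ [4/85, 53/170)
j=4 picked index 3: u0 ∈ [-13/85, 19/170)
intersection: [4/85, 1/10)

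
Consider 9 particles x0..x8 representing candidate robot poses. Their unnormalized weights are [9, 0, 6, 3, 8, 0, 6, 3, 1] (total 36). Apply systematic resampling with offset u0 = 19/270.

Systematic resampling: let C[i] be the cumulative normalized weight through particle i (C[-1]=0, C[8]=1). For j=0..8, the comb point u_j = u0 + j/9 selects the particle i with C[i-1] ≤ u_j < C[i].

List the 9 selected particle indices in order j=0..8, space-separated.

C = [1/4, 1/4, 5/12, 1/2, 13/18, 13/18, 8/9, 35/36, 1]
j=0: u_0=19/270 ∈ [0, 1/4) → index 0
j=1: u_1=49/270 ∈ [0, 1/4) → index 0
j=2: u_2=79/270 ∈ [1/4, 5/12) → index 2
j=3: u_3=109/270 ∈ [1/4, 5/12) → index 2
j=4: u_4=139/270 ∈ [1/2, 13/18) → index 4
j=5: u_5=169/270 ∈ [1/2, 13/18) → index 4
j=6: u_6=199/270 ∈ [13/18, 8/9) → index 6
j=7: u_7=229/270 ∈ [13/18, 8/9) → index 6
j=8: u_8=259/270 ∈ [8/9, 35/36) → index 7

0 0 2 2 4 4 6 6 7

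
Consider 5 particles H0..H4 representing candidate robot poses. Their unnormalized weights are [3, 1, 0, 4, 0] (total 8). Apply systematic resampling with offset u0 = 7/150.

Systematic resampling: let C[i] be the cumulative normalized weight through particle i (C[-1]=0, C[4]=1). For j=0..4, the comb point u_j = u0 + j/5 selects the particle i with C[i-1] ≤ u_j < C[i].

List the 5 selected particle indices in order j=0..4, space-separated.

C = [3/8, 1/2, 1/2, 1, 1]
j=0: u_0=7/150 ∈ [0, 3/8) → index 0
j=1: u_1=37/150 ∈ [0, 3/8) → index 0
j=2: u_2=67/150 ∈ [3/8, 1/2) → index 1
j=3: u_3=97/150 ∈ [1/2, 1) → index 3
j=4: u_4=127/150 ∈ [1/2, 1) → index 3

0 0 1 3 3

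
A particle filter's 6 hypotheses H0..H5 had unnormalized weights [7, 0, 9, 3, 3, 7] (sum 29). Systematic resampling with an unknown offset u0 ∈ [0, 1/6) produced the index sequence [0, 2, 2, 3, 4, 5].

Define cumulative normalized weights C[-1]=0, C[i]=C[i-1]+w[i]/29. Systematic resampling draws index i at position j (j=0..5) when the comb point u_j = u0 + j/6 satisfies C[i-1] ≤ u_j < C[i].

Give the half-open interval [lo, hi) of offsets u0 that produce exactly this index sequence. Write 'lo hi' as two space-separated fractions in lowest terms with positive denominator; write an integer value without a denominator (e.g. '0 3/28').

C = [7/29, 7/29, 16/29, 19/29, 22/29, 1]
j=0 picked index 0: u0 ∈ [0, 7/29)
j=1 picked index 2: u0 ∈ [13/174, 67/174)
j=2 picked index 2: u0 ∈ [-8/87, 19/87)
j=3 picked index 3: u0 ∈ [3/58, 9/58)
j=4 picked index 4: u0 ∈ [-1/87, 8/87)
j=5 picked index 5: u0 ∈ [-13/174, 1/6)
intersection: [13/174, 8/87)

13/174 8/87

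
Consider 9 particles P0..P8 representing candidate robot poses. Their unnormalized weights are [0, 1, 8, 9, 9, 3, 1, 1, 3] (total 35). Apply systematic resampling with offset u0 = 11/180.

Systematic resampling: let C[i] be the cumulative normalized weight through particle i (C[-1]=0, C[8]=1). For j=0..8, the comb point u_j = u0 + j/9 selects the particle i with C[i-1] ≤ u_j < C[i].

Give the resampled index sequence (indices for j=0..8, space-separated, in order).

2 2 3 3 3 4 4 5 8

C = [0, 1/35, 9/35, 18/35, 27/35, 6/7, 31/35, 32/35, 1]
j=0: u_0=11/180 ∈ [1/35, 9/35) → index 2
j=1: u_1=31/180 ∈ [1/35, 9/35) → index 2
j=2: u_2=17/60 ∈ [9/35, 18/35) → index 3
j=3: u_3=71/180 ∈ [9/35, 18/35) → index 3
j=4: u_4=91/180 ∈ [9/35, 18/35) → index 3
j=5: u_5=37/60 ∈ [18/35, 27/35) → index 4
j=6: u_6=131/180 ∈ [18/35, 27/35) → index 4
j=7: u_7=151/180 ∈ [27/35, 6/7) → index 5
j=8: u_8=19/20 ∈ [32/35, 1) → index 8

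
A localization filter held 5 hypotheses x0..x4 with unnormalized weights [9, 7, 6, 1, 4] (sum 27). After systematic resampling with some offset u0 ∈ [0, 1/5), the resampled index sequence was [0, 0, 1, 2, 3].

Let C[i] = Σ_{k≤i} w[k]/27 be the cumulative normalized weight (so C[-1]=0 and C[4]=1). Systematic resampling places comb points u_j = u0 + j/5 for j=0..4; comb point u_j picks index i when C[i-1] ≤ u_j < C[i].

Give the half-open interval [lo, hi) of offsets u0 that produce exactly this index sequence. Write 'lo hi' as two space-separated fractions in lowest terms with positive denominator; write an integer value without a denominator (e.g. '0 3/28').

2/135 7/135

C = [1/3, 16/27, 22/27, 23/27, 1]
j=0 picked index 0: u0 ∈ [0, 1/3)
j=1 picked index 0: u0 ∈ [-1/5, 2/15)
j=2 picked index 1: u0 ∈ [-1/15, 26/135)
j=3 picked index 2: u0 ∈ [-1/135, 29/135)
j=4 picked index 3: u0 ∈ [2/135, 7/135)
intersection: [2/135, 7/135)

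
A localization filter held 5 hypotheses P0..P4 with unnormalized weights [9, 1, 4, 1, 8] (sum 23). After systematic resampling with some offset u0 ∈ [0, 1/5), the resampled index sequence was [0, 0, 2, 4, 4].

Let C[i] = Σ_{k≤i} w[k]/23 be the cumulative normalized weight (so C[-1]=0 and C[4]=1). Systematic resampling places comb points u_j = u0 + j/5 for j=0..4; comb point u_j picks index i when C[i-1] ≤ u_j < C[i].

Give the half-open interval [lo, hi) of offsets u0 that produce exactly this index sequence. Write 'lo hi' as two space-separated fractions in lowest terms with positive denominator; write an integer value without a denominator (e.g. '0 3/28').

C = [9/23, 10/23, 14/23, 15/23, 1]
j=0 picked index 0: u0 ∈ [0, 9/23)
j=1 picked index 0: u0 ∈ [-1/5, 22/115)
j=2 picked index 2: u0 ∈ [4/115, 24/115)
j=3 picked index 4: u0 ∈ [6/115, 2/5)
j=4 picked index 4: u0 ∈ [-17/115, 1/5)
intersection: [6/115, 22/115)

6/115 22/115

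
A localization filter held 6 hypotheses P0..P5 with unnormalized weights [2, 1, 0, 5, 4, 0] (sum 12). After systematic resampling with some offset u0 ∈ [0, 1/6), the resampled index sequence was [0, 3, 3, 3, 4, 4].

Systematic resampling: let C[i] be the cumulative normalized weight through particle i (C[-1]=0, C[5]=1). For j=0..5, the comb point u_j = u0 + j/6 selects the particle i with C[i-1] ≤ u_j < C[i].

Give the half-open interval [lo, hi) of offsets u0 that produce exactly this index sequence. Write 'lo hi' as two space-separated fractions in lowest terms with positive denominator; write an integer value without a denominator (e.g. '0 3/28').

C = [1/6, 1/4, 1/4, 2/3, 1, 1]
j=0 picked index 0: u0 ∈ [0, 1/6)
j=1 picked index 3: u0 ∈ [1/12, 1/2)
j=2 picked index 3: u0 ∈ [-1/12, 1/3)
j=3 picked index 3: u0 ∈ [-1/4, 1/6)
j=4 picked index 4: u0 ∈ [0, 1/3)
j=5 picked index 4: u0 ∈ [-1/6, 1/6)
intersection: [1/12, 1/6)

1/12 1/6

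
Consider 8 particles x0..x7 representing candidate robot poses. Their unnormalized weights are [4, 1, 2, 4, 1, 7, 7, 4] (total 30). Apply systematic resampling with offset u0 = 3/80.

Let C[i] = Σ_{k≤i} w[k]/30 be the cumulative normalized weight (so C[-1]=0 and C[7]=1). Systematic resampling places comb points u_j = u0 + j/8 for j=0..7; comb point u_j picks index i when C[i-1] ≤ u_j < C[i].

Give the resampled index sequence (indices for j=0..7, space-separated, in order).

0 1 3 5 5 6 6 7

C = [2/15, 1/6, 7/30, 11/30, 2/5, 19/30, 13/15, 1]
j=0: u_0=3/80 ∈ [0, 2/15) → index 0
j=1: u_1=13/80 ∈ [2/15, 1/6) → index 1
j=2: u_2=23/80 ∈ [7/30, 11/30) → index 3
j=3: u_3=33/80 ∈ [2/5, 19/30) → index 5
j=4: u_4=43/80 ∈ [2/5, 19/30) → index 5
j=5: u_5=53/80 ∈ [19/30, 13/15) → index 6
j=6: u_6=63/80 ∈ [19/30, 13/15) → index 6
j=7: u_7=73/80 ∈ [13/15, 1) → index 7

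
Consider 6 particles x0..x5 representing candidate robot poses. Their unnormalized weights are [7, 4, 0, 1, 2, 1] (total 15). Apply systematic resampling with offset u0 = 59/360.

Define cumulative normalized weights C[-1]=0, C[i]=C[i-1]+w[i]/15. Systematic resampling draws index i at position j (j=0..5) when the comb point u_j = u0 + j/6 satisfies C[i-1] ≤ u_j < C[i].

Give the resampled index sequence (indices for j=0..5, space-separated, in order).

C = [7/15, 11/15, 11/15, 4/5, 14/15, 1]
j=0: u_0=59/360 ∈ [0, 7/15) → index 0
j=1: u_1=119/360 ∈ [0, 7/15) → index 0
j=2: u_2=179/360 ∈ [7/15, 11/15) → index 1
j=3: u_3=239/360 ∈ [7/15, 11/15) → index 1
j=4: u_4=299/360 ∈ [4/5, 14/15) → index 4
j=5: u_5=359/360 ∈ [14/15, 1) → index 5

0 0 1 1 4 5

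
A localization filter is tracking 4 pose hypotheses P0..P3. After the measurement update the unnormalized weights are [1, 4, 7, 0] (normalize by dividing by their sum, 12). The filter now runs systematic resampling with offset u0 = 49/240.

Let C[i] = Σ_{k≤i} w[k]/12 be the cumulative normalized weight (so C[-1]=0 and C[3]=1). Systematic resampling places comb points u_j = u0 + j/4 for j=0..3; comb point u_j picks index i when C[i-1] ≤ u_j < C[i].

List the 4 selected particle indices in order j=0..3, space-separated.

1 2 2 2

C = [1/12, 5/12, 1, 1]
j=0: u_0=49/240 ∈ [1/12, 5/12) → index 1
j=1: u_1=109/240 ∈ [5/12, 1) → index 2
j=2: u_2=169/240 ∈ [5/12, 1) → index 2
j=3: u_3=229/240 ∈ [5/12, 1) → index 2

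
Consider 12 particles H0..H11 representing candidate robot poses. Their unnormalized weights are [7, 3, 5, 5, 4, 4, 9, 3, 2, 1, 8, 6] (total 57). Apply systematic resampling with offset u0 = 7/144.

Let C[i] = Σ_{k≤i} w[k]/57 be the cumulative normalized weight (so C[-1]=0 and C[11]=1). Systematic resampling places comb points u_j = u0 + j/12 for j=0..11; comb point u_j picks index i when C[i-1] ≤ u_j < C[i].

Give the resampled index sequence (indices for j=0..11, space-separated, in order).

C = [7/57, 10/57, 5/19, 20/57, 8/19, 28/57, 37/57, 40/57, 14/19, 43/57, 17/19, 1]
j=0: u_0=7/144 ∈ [0, 7/57) → index 0
j=1: u_1=19/144 ∈ [7/57, 10/57) → index 1
j=2: u_2=31/144 ∈ [10/57, 5/19) → index 2
j=3: u_3=43/144 ∈ [5/19, 20/57) → index 3
j=4: u_4=55/144 ∈ [20/57, 8/19) → index 4
j=5: u_5=67/144 ∈ [8/19, 28/57) → index 5
j=6: u_6=79/144 ∈ [28/57, 37/57) → index 6
j=7: u_7=91/144 ∈ [28/57, 37/57) → index 6
j=8: u_8=103/144 ∈ [40/57, 14/19) → index 8
j=9: u_9=115/144 ∈ [43/57, 17/19) → index 10
j=10: u_10=127/144 ∈ [43/57, 17/19) → index 10
j=11: u_11=139/144 ∈ [17/19, 1) → index 11

0 1 2 3 4 5 6 6 8 10 10 11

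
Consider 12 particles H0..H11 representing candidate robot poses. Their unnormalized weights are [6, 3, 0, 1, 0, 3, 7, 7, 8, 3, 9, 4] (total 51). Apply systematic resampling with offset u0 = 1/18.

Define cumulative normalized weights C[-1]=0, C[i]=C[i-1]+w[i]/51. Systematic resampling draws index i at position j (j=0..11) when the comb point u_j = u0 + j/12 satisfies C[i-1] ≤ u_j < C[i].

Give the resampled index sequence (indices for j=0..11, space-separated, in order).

C = [2/17, 3/17, 3/17, 10/51, 10/51, 13/51, 20/51, 9/17, 35/51, 38/51, 47/51, 1]
j=0: u_0=1/18 ∈ [0, 2/17) → index 0
j=1: u_1=5/36 ∈ [2/17, 3/17) → index 1
j=2: u_2=2/9 ∈ [10/51, 13/51) → index 5
j=3: u_3=11/36 ∈ [13/51, 20/51) → index 6
j=4: u_4=7/18 ∈ [13/51, 20/51) → index 6
j=5: u_5=17/36 ∈ [20/51, 9/17) → index 7
j=6: u_6=5/9 ∈ [9/17, 35/51) → index 8
j=7: u_7=23/36 ∈ [9/17, 35/51) → index 8
j=8: u_8=13/18 ∈ [35/51, 38/51) → index 9
j=9: u_9=29/36 ∈ [38/51, 47/51) → index 10
j=10: u_10=8/9 ∈ [38/51, 47/51) → index 10
j=11: u_11=35/36 ∈ [47/51, 1) → index 11

0 1 5 6 6 7 8 8 9 10 10 11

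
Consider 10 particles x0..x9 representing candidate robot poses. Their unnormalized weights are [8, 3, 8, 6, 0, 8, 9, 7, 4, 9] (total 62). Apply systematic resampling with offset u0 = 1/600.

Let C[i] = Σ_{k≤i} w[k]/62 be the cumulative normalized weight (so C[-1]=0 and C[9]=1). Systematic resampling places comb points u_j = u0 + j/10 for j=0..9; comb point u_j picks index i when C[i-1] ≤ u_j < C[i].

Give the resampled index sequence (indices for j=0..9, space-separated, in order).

0 0 2 2 3 5 6 7 8 9

C = [4/31, 11/62, 19/62, 25/62, 25/62, 33/62, 21/31, 49/62, 53/62, 1]
j=0: u_0=1/600 ∈ [0, 4/31) → index 0
j=1: u_1=61/600 ∈ [0, 4/31) → index 0
j=2: u_2=121/600 ∈ [11/62, 19/62) → index 2
j=3: u_3=181/600 ∈ [11/62, 19/62) → index 2
j=4: u_4=241/600 ∈ [19/62, 25/62) → index 3
j=5: u_5=301/600 ∈ [25/62, 33/62) → index 5
j=6: u_6=361/600 ∈ [33/62, 21/31) → index 6
j=7: u_7=421/600 ∈ [21/31, 49/62) → index 7
j=8: u_8=481/600 ∈ [49/62, 53/62) → index 8
j=9: u_9=541/600 ∈ [53/62, 1) → index 9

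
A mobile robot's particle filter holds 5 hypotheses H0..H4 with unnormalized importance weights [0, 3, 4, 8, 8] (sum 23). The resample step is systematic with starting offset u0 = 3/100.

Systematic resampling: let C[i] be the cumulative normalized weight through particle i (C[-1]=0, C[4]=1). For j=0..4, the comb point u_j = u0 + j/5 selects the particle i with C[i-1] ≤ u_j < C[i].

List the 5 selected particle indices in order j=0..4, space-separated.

C = [0, 3/23, 7/23, 15/23, 1]
j=0: u_0=3/100 ∈ [0, 3/23) → index 1
j=1: u_1=23/100 ∈ [3/23, 7/23) → index 2
j=2: u_2=43/100 ∈ [7/23, 15/23) → index 3
j=3: u_3=63/100 ∈ [7/23, 15/23) → index 3
j=4: u_4=83/100 ∈ [15/23, 1) → index 4

1 2 3 3 4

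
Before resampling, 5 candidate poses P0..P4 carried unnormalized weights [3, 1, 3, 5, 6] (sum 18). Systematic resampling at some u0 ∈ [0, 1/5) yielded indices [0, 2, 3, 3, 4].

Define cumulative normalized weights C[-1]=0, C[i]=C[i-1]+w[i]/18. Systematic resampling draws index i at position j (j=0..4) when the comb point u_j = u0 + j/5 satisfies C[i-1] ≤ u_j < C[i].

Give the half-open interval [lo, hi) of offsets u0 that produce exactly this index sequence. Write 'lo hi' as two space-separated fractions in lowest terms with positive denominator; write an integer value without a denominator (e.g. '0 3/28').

C = [1/6, 2/9, 7/18, 2/3, 1]
j=0 picked index 0: u0 ∈ [0, 1/6)
j=1 picked index 2: u0 ∈ [1/45, 17/90)
j=2 picked index 3: u0 ∈ [-1/90, 4/15)
j=3 picked index 3: u0 ∈ [-19/90, 1/15)
j=4 picked index 4: u0 ∈ [-2/15, 1/5)
intersection: [1/45, 1/15)

1/45 1/15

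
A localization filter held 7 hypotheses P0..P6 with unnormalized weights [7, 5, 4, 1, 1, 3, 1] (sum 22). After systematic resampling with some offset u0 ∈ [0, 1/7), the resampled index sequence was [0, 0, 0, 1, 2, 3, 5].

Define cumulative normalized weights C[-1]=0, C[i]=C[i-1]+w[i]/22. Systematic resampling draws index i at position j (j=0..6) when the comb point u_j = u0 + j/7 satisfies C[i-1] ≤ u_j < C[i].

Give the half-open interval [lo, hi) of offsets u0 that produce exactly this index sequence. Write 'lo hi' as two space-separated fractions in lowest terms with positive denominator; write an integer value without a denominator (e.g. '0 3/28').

1/77 5/154

C = [7/22, 6/11, 8/11, 17/22, 9/11, 21/22, 1]
j=0 picked index 0: u0 ∈ [0, 7/22)
j=1 picked index 0: u0 ∈ [-1/7, 27/154)
j=2 picked index 0: u0 ∈ [-2/7, 5/154)
j=3 picked index 1: u0 ∈ [-17/154, 9/77)
j=4 picked index 2: u0 ∈ [-2/77, 12/77)
j=5 picked index 3: u0 ∈ [1/77, 9/154)
j=6 picked index 5: u0 ∈ [-3/77, 15/154)
intersection: [1/77, 5/154)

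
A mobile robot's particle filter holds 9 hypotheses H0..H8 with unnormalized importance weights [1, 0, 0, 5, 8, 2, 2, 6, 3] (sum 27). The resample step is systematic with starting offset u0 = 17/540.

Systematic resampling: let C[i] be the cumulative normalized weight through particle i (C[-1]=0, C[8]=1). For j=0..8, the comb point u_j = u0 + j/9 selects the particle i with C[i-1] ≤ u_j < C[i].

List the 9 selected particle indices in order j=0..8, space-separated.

C = [1/27, 1/27, 1/27, 2/9, 14/27, 16/27, 2/3, 8/9, 1]
j=0: u_0=17/540 ∈ [0, 1/27) → index 0
j=1: u_1=77/540 ∈ [1/27, 2/9) → index 3
j=2: u_2=137/540 ∈ [2/9, 14/27) → index 4
j=3: u_3=197/540 ∈ [2/9, 14/27) → index 4
j=4: u_4=257/540 ∈ [2/9, 14/27) → index 4
j=5: u_5=317/540 ∈ [14/27, 16/27) → index 5
j=6: u_6=377/540 ∈ [2/3, 8/9) → index 7
j=7: u_7=437/540 ∈ [2/3, 8/9) → index 7
j=8: u_8=497/540 ∈ [8/9, 1) → index 8

0 3 4 4 4 5 7 7 8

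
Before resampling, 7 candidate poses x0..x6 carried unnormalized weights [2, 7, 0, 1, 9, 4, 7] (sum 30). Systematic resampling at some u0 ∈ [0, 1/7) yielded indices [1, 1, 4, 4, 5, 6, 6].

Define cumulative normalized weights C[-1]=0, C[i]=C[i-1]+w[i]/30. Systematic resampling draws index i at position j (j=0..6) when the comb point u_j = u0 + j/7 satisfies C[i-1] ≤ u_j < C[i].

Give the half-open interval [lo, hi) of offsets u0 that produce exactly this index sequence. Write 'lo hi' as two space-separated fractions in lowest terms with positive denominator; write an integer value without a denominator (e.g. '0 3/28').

1/15 1/7

C = [1/15, 3/10, 3/10, 1/3, 19/30, 23/30, 1]
j=0 picked index 1: u0 ∈ [1/15, 3/10)
j=1 picked index 1: u0 ∈ [-8/105, 11/70)
j=2 picked index 4: u0 ∈ [1/21, 73/210)
j=3 picked index 4: u0 ∈ [-2/21, 43/210)
j=4 picked index 5: u0 ∈ [13/210, 41/210)
j=5 picked index 6: u0 ∈ [11/210, 2/7)
j=6 picked index 6: u0 ∈ [-19/210, 1/7)
intersection: [1/15, 1/7)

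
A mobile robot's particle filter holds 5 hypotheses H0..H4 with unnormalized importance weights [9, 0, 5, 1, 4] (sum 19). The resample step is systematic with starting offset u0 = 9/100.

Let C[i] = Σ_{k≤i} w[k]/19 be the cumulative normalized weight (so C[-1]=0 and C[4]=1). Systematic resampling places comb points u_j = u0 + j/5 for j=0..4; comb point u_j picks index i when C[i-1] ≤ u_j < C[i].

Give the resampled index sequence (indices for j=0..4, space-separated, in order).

0 0 2 2 4

C = [9/19, 9/19, 14/19, 15/19, 1]
j=0: u_0=9/100 ∈ [0, 9/19) → index 0
j=1: u_1=29/100 ∈ [0, 9/19) → index 0
j=2: u_2=49/100 ∈ [9/19, 14/19) → index 2
j=3: u_3=69/100 ∈ [9/19, 14/19) → index 2
j=4: u_4=89/100 ∈ [15/19, 1) → index 4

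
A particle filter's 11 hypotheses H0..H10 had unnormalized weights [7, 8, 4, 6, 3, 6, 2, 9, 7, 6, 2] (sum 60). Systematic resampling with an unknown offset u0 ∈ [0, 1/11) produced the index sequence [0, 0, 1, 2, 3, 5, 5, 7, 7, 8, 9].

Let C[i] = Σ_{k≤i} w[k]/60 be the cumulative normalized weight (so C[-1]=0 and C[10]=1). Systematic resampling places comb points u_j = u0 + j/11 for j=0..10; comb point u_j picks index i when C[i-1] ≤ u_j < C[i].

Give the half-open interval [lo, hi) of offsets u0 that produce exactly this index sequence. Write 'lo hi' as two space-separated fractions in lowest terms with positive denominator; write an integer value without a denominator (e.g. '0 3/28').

C = [7/60, 1/4, 19/60, 5/12, 7/15, 17/30, 3/5, 3/4, 13/15, 29/30, 1]
j=0 picked index 0: u0 ∈ [0, 7/60)
j=1 picked index 0: u0 ∈ [-1/11, 17/660)
j=2 picked index 1: u0 ∈ [-43/660, 3/44)
j=3 picked index 2: u0 ∈ [-1/44, 29/660)
j=4 picked index 3: u0 ∈ [-31/660, 7/132)
j=5 picked index 5: u0 ∈ [2/165, 37/330)
j=6 picked index 5: u0 ∈ [-13/165, 7/330)
j=7 picked index 7: u0 ∈ [-2/55, 5/44)
j=8 picked index 7: u0 ∈ [-7/55, 1/44)
j=9 picked index 8: u0 ∈ [-3/44, 8/165)
j=10 picked index 9: u0 ∈ [-7/165, 19/330)
intersection: [2/165, 7/330)

2/165 7/330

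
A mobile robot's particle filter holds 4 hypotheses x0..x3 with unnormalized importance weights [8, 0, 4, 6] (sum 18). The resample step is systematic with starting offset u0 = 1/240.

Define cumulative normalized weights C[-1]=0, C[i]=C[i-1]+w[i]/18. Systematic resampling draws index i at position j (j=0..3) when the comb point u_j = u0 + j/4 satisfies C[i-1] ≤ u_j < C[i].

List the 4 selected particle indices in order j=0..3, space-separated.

C = [4/9, 4/9, 2/3, 1]
j=0: u_0=1/240 ∈ [0, 4/9) → index 0
j=1: u_1=61/240 ∈ [0, 4/9) → index 0
j=2: u_2=121/240 ∈ [4/9, 2/3) → index 2
j=3: u_3=181/240 ∈ [2/3, 1) → index 3

0 0 2 3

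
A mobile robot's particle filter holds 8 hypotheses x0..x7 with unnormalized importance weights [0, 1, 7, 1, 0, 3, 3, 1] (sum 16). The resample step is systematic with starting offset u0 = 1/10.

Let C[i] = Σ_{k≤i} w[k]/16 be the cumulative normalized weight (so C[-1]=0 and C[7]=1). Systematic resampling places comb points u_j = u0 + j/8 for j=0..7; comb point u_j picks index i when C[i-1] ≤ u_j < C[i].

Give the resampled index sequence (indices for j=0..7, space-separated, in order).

2 2 2 2 5 5 6 7

C = [0, 1/16, 1/2, 9/16, 9/16, 3/4, 15/16, 1]
j=0: u_0=1/10 ∈ [1/16, 1/2) → index 2
j=1: u_1=9/40 ∈ [1/16, 1/2) → index 2
j=2: u_2=7/20 ∈ [1/16, 1/2) → index 2
j=3: u_3=19/40 ∈ [1/16, 1/2) → index 2
j=4: u_4=3/5 ∈ [9/16, 3/4) → index 5
j=5: u_5=29/40 ∈ [9/16, 3/4) → index 5
j=6: u_6=17/20 ∈ [3/4, 15/16) → index 6
j=7: u_7=39/40 ∈ [15/16, 1) → index 7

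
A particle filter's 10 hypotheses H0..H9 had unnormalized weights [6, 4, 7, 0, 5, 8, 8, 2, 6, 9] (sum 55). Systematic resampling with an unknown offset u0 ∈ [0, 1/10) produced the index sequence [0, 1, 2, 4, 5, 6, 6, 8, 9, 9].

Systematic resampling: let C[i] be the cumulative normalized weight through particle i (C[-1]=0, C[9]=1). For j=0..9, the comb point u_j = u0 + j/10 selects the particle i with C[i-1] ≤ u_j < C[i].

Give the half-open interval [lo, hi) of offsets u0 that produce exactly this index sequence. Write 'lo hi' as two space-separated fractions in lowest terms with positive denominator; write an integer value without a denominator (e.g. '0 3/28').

C = [6/55, 2/11, 17/55, 17/55, 2/5, 6/11, 38/55, 8/11, 46/55, 1]
j=0 picked index 0: u0 ∈ [0, 6/55)
j=1 picked index 1: u0 ∈ [1/110, 9/110)
j=2 picked index 2: u0 ∈ [-1/55, 6/55)
j=3 picked index 4: u0 ∈ [1/110, 1/10)
j=4 picked index 5: u0 ∈ [0, 8/55)
j=5 picked index 6: u0 ∈ [1/22, 21/110)
j=6 picked index 6: u0 ∈ [-3/55, 1/11)
j=7 picked index 8: u0 ∈ [3/110, 3/22)
j=8 picked index 9: u0 ∈ [2/55, 1/5)
j=9 picked index 9: u0 ∈ [-7/110, 1/10)
intersection: [1/22, 9/110)

1/22 9/110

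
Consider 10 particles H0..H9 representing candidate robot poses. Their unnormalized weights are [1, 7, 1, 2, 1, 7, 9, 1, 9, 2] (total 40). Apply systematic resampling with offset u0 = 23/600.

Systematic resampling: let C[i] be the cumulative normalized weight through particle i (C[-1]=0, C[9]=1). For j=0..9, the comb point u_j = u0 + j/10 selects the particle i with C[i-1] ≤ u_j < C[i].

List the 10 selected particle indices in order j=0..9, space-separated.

1 1 3 5 5 6 6 8 8 8

C = [1/40, 1/5, 9/40, 11/40, 3/10, 19/40, 7/10, 29/40, 19/20, 1]
j=0: u_0=23/600 ∈ [1/40, 1/5) → index 1
j=1: u_1=83/600 ∈ [1/40, 1/5) → index 1
j=2: u_2=143/600 ∈ [9/40, 11/40) → index 3
j=3: u_3=203/600 ∈ [3/10, 19/40) → index 5
j=4: u_4=263/600 ∈ [3/10, 19/40) → index 5
j=5: u_5=323/600 ∈ [19/40, 7/10) → index 6
j=6: u_6=383/600 ∈ [19/40, 7/10) → index 6
j=7: u_7=443/600 ∈ [29/40, 19/20) → index 8
j=8: u_8=503/600 ∈ [29/40, 19/20) → index 8
j=9: u_9=563/600 ∈ [29/40, 19/20) → index 8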